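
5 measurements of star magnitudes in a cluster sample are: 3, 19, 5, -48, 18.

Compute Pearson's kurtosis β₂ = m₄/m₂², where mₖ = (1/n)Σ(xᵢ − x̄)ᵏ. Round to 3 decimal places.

2.912

x̄ = -0.6000
Σ(xᵢ − x̄)² = 3021.2000 ⇒ m₂ = 604.24000
Σ(xᵢ − x̄)⁴ = 5316349.1360 ⇒ m₄ = 1063269.82720
m₂² = 365105.97760
β₂ = m₄/m₂² = 1063269.82720 / 365105.97760 ≈ 2.912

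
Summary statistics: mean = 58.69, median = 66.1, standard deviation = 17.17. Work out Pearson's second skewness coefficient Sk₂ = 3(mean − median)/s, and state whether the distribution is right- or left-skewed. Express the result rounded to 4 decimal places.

-1.2947, left-skewed

Sk₂ = 3(58.69 − 66.1) / 17.17 = 3 × -7.4100 / 17.17
    = -22.2300 / 17.17 ≈ -1.2947
Sk₂ < 0 ⇒ mean < median ⇒ left-skewed (negative skew).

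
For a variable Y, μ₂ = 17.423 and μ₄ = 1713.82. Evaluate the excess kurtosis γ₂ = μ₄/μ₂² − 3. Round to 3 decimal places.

μ₂² = 17.423² = 303.56093
μ₄/μ₂² = 1713.82 / 303.56093 = 5.64572
γ₂ = 5.64572 − 3 ≈ 2.646

2.646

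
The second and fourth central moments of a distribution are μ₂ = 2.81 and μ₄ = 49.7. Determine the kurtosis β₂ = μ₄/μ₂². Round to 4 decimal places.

μ₂² = 2.81² = 7.89610
μ₄/μ₂² = 49.7 / 7.89610 = 6.29425
β₂ ≈ 6.2942

6.2942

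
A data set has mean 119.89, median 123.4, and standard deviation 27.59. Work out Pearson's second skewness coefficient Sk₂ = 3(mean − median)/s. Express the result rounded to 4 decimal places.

Sk₂ = 3(119.89 − 123.4) / 27.59 = 3 × -3.5100 / 27.59
    = -10.5300 / 27.59 ≈ -0.3817

-0.3817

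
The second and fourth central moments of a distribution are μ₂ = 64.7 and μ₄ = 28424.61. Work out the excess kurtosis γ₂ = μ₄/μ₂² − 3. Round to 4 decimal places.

3.7903

μ₂² = 64.7² = 4186.09000
μ₄/μ₂² = 28424.61 / 4186.09000 = 6.79025
γ₂ = 6.79025 − 3 ≈ 3.7903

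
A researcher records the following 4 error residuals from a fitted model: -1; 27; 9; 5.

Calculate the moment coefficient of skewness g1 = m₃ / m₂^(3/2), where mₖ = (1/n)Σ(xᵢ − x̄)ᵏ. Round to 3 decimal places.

x̄ = (-1 + 27 + 9 + 5) / 4 = 10.0000
deviations (xᵢ − x̄): -11.0000, 17.0000, -1.0000, -5.0000
Σ(xᵢ − x̄)² = 436.0000 ⇒ m₂ = 436.0000/4 = 109.00000
Σ(xᵢ − x̄)³ = 3456.0000 ⇒ m₃ = 3456.0000/4 = 864.00000
m₂^(3/2) = 109.00000^(1.5) = 1137.99341
g1 = m₃ / m₂^(3/2) = 864.00000 / 1137.99341 ≈ 0.759

0.759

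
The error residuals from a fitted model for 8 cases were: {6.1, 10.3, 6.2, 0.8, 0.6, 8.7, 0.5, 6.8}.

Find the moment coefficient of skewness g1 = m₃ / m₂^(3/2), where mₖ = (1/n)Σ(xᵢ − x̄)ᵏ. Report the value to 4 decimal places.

-0.1105

x̄ = (6.1 + 10.3 + 6.2 + 0.8 + 0.6 + 8.7 + 0.5 + 6.8) / 8 = 5.0000
deviations (xᵢ − x̄): 1.1000, 5.3000, 1.2000, -4.2000, -4.4000, 3.7000, -4.5000, 1.8000
Σ(xᵢ − x̄)² = 104.9200 ⇒ m₂ = 104.9200/8 = 13.11500
Σ(xᵢ − x̄)³ = -41.9760 ⇒ m₃ = -41.9760/8 = -5.24700
m₂^(3/2) = 13.11500^(1.5) = 47.49550
g1 = m₃ / m₂^(3/2) = -5.24700 / 47.49550 ≈ -0.1105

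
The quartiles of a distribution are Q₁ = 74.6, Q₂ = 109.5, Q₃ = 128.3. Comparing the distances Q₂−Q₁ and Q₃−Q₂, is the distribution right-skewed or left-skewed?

left-skewed

Q₂ − Q₁ = 34.9;  Q₃ − Q₂ = 18.8
Q₂ − Q₁ > Q₃ − Q₂ ⇒ the lower half is more spread out ⇒ left-skewed.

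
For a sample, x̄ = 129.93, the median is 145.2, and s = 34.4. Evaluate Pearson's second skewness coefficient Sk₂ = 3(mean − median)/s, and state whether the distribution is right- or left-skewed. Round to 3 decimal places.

Sk₂ = 3(129.93 − 145.2) / 34.4 = 3 × -15.2700 / 34.4
    = -45.8100 / 34.4 ≈ -1.332
Sk₂ < 0 ⇒ mean < median ⇒ left-skewed (negative skew).

-1.332, left-skewed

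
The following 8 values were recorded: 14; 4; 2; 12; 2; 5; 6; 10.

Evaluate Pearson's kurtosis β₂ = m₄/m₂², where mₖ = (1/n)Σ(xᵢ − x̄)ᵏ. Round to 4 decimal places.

x̄ = 6.8750
Σ(xᵢ − x̄)² = 146.8750 ⇒ m₂ = 18.35938
Σ(xᵢ − x̄)⁴ = 4573.2754 ⇒ m₄ = 571.65942
m₂² = 337.06665
β₂ = m₄/m₂² = 571.65942 / 337.06665 ≈ 1.6960

1.6960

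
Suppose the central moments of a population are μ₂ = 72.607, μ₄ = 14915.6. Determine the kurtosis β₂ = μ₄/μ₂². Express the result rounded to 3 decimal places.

2.829

μ₂² = 72.607² = 5271.77645
μ₄/μ₂² = 14915.6 / 5271.77645 = 2.82933
β₂ ≈ 2.829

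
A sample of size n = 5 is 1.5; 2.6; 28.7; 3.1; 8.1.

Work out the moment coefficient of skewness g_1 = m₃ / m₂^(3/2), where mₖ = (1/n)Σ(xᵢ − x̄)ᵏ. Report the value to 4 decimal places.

1.3300

x̄ = (1.5 + 2.6 + 28.7 + 3.1 + 8.1) / 5 = 8.8000
deviations (xᵢ − x̄): -7.3000, -6.2000, 19.9000, -5.7000, -0.7000
Σ(xᵢ − x̄)² = 520.7200 ⇒ m₂ = 520.7200/5 = 104.14400
Σ(xᵢ − x̄)³ = 7067.7180 ⇒ m₃ = 7067.7180/5 = 1413.54360
m₂^(3/2) = 104.14400^(1.5) = 1062.79960
g_1 = m₃ / m₂^(3/2) = 1413.54360 / 1062.79960 ≈ 1.3300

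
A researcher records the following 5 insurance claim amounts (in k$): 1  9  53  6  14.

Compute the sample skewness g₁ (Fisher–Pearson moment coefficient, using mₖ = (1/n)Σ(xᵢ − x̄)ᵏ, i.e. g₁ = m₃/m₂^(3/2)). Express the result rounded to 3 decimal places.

1.312

x̄ = (1 + 9 + 53 + 6 + 14) / 5 = 16.6000
deviations (xᵢ − x̄): -15.6000, -7.6000, 36.4000, -10.6000, -2.6000
Σ(xᵢ − x̄)² = 1745.2000 ⇒ m₂ = 1745.2000/5 = 349.04000
Σ(xᵢ − x̄)³ = 42784.5600 ⇒ m₃ = 42784.5600/5 = 8556.91200
m₂^(3/2) = 349.04000^(1.5) = 6520.97898
g₁ = m₃ / m₂^(3/2) = 8556.91200 / 6520.97898 ≈ 1.312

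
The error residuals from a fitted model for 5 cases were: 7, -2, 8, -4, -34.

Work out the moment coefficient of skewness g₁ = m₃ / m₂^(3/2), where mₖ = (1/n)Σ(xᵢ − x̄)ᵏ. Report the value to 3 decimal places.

-1.151

x̄ = (7 - 2 + 8 - 4 - 34) / 5 = -5.0000
deviations (xᵢ − x̄): 12.0000, 3.0000, 13.0000, 1.0000, -29.0000
Σ(xᵢ − x̄)² = 1164.0000 ⇒ m₂ = 1164.0000/5 = 232.80000
Σ(xᵢ − x̄)³ = -20436.0000 ⇒ m₃ = -20436.0000/5 = -4087.20000
m₂^(3/2) = 232.80000^(1.5) = 3552.01232
g₁ = m₃ / m₂^(3/2) = -4087.20000 / 3552.01232 ≈ -1.151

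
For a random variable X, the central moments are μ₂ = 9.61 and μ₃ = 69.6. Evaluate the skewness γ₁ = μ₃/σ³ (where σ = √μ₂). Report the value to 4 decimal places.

2.3363

σ = √μ₂ = √9.61 = 3.10000
σ³ = μ₂^(3/2) = 29.79100
γ₁ = μ₃/σ³ = 69.6 / 29.79100 ≈ 2.3363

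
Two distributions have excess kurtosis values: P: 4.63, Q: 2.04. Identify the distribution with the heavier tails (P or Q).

P

Higher excess kurtosis ⇒ heavier tails relative to the normal distribution.
4.63 vs 2.04: the larger is 4.63, so P has heavier tails.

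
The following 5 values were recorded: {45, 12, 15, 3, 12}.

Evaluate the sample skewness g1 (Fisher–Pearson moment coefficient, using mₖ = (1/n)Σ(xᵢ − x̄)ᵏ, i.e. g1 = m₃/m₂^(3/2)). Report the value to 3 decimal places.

1.192

x̄ = (45 + 12 + 15 + 3 + 12) / 5 = 17.4000
deviations (xᵢ − x̄): 27.6000, -5.4000, -2.4000, -14.4000, -5.4000
Σ(xᵢ − x̄)² = 1033.2000 ⇒ m₂ = 1033.2000/5 = 206.64000
Σ(xᵢ − x̄)³ = 17709.8400 ⇒ m₃ = 17709.8400/5 = 3541.96800
m₂^(3/2) = 206.64000^(1.5) = 2970.44551
g1 = m₃ / m₂^(3/2) = 3541.96800 / 2970.44551 ≈ 1.192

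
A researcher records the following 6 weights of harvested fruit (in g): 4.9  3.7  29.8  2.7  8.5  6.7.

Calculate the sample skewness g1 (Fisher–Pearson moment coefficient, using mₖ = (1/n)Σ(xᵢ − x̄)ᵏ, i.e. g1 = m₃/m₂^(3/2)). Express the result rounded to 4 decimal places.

x̄ = (4.9 + 3.7 + 29.8 + 2.7 + 8.5 + 6.7) / 6 = 9.3833
deviations (xᵢ − x̄): -4.4833, -5.6833, 20.4167, -6.6833, -0.8833, -2.6833
Σ(xᵢ − x̄)² = 521.8883 ⇒ m₂ = 521.8883/6 = 86.98139
Σ(xᵢ − x̄)³ = 7918.2654 ⇒ m₃ = 7918.2654/6 = 1319.71091
m₂^(3/2) = 86.98139^(1.5) = 811.22160
g1 = m₃ / m₂^(3/2) = 1319.71091 / 811.22160 ≈ 1.6268

1.6268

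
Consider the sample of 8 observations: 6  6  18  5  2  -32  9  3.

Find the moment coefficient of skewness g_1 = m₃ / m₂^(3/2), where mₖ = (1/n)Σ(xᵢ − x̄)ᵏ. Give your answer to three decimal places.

-1.712

x̄ = (6 + 6 + 18 + 5 + 2 - 32 + 9 + 3) / 8 = 2.1250
deviations (xᵢ − x̄): 3.8750, 3.8750, 15.8750, 2.8750, -0.1250, -34.1250, 6.8750, 0.8750
Σ(xᵢ − x̄)² = 1502.8750 ⇒ m₂ = 1502.8750/8 = 187.85938
Σ(xᵢ − x̄)³ = -35272.5938 ⇒ m₃ = -35272.5938/8 = -4409.07422
m₂^(3/2) = 187.85938^(1.5) = 2574.83444
g_1 = m₃ / m₂^(3/2) = -4409.07422 / 2574.83444 ≈ -1.712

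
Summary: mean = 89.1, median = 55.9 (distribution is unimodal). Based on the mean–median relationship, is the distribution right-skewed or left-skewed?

right-skewed

mean − median = 89.1 − 55.9 = 33.2
mean > median ⇒ the longer tail is on the right ⇒ right-skewed (positively skewed).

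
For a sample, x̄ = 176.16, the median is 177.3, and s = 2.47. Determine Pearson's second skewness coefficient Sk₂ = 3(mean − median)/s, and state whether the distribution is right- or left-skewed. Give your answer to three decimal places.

-1.385, left-skewed

Sk₂ = 3(176.16 − 177.3) / 2.47 = 3 × -1.1400 / 2.47
    = -3.4200 / 2.47 ≈ -1.385
Sk₂ < 0 ⇒ mean < median ⇒ left-skewed (negative skew).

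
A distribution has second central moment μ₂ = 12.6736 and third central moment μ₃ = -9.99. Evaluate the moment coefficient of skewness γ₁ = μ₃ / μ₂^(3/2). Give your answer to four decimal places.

σ = √μ₂ = √12.6736 = 3.56000
σ³ = μ₂^(3/2) = 45.11802
γ₁ = μ₃/σ³ = -9.99 / 45.11802 ≈ -0.2214

-0.2214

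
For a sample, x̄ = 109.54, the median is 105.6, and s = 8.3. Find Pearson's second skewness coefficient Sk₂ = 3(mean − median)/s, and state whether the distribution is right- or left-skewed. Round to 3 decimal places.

Sk₂ = 3(109.54 − 105.6) / 8.3 = 3 × 3.9400 / 8.3
    = 11.8200 / 8.3 ≈ 1.424
Sk₂ > 0 ⇒ mean > median ⇒ right-skewed (positive skew).

1.424, right-skewed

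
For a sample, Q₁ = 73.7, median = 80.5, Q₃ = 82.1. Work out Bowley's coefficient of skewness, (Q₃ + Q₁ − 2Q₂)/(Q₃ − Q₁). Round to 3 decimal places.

-0.619

numerator: Q₃ + Q₁ − 2Q₂ = 82.1 + 73.7 − 2×80.5 = -5.2000
denominator: Q₃ − Q₁ = 82.1 − 73.7 = 8.4000
Bowley skewness = -5.2000 / 8.4000 ≈ -0.619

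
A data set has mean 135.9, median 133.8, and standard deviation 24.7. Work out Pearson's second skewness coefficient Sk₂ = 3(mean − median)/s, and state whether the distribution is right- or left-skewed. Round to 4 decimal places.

Sk₂ = 3(135.9 − 133.8) / 24.7 = 3 × 2.1000 / 24.7
    = 6.3000 / 24.7 ≈ 0.2551
Sk₂ > 0 ⇒ mean > median ⇒ right-skewed (positive skew).

0.2551, right-skewed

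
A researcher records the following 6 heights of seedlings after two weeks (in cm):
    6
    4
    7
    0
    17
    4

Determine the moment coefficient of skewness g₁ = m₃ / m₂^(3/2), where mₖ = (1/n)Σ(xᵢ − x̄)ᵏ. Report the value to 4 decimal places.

x̄ = (6 + 4 + 7 + 0 + 17 + 4) / 6 = 6.3333
deviations (xᵢ − x̄): -0.3333, -2.3333, 0.6667, -6.3333, 10.6667, -2.3333
Σ(xᵢ − x̄)² = 165.3333 ⇒ m₂ = 165.3333/6 = 27.55556
Σ(xᵢ − x̄)³ = 934.4444 ⇒ m₃ = 934.4444/6 = 155.74074
m₂^(3/2) = 27.55556^(1.5) = 144.64844
g₁ = m₃ / m₂^(3/2) = 155.74074 / 144.64844 ≈ 1.0767

1.0767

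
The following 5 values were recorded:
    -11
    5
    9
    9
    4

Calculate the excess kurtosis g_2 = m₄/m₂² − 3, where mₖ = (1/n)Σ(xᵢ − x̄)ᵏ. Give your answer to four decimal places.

x̄ = 3.2000
Σ(xᵢ − x̄)² = 272.8000 ⇒ m₂ = 54.56000
Σ(xᵢ − x̄)⁴ = 42932.8960 ⇒ m₄ = 8586.57920
m₂² = 2976.79360
g_2 = m₄/m₂² − 3 = 2.88451 − 3 ≈ -0.1155

-0.1155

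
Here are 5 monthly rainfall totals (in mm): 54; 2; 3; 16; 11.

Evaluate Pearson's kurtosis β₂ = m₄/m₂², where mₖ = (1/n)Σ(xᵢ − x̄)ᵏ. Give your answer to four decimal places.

x̄ = 17.2000
Σ(xᵢ − x̄)² = 1826.8000 ⇒ m₂ = 365.36000
Σ(xᵢ − x̄)⁴ = 1929483.8560 ⇒ m₄ = 385896.77120
m₂² = 133487.92960
β₂ = m₄/m₂² = 385896.77120 / 133487.92960 ≈ 2.8909

2.8909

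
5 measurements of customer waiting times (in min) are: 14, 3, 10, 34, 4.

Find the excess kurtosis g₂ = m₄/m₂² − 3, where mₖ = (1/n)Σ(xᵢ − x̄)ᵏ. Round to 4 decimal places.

x̄ = 13.0000
Σ(xᵢ − x̄)² = 632.0000 ⇒ m₂ = 126.40000
Σ(xᵢ − x̄)⁴ = 211124.0000 ⇒ m₄ = 42224.80000
m₂² = 15976.96000
g₂ = m₄/m₂² − 3 = 2.64286 − 3 ≈ -0.3571

-0.3571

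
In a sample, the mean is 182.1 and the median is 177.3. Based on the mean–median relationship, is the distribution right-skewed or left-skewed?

right-skewed

mean − median = 182.1 − 177.3 = 4.8
mean > median ⇒ the longer tail is on the right ⇒ right-skewed (positively skewed).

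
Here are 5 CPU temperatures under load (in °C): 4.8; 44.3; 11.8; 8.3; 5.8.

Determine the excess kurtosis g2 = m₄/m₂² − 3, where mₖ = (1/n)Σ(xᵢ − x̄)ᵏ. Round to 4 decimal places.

0.1155

x̄ = 15.0000
Σ(xᵢ − x̄)² = 1102.3000 ⇒ m₂ = 220.46000
Σ(xᵢ − x̄)⁴ = 757113.3010 ⇒ m₄ = 151422.66020
m₂² = 48602.61160
g2 = m₄/m₂² − 3 = 3.11553 − 3 ≈ 0.1155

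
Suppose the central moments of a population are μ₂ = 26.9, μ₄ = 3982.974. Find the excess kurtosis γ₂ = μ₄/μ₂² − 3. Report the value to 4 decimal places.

μ₂² = 26.9² = 723.61000
μ₄/μ₂² = 3982.974 / 723.61000 = 5.50431
γ₂ = 5.50431 − 3 ≈ 2.5043

2.5043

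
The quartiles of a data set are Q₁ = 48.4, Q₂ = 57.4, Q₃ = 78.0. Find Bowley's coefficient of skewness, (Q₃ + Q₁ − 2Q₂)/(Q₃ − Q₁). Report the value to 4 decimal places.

0.3919

numerator: Q₃ + Q₁ − 2Q₂ = 78.0 + 48.4 − 2×57.4 = 11.6000
denominator: Q₃ − Q₁ = 78.0 − 48.4 = 29.6000
Bowley skewness = 11.6000 / 29.6000 ≈ 0.3919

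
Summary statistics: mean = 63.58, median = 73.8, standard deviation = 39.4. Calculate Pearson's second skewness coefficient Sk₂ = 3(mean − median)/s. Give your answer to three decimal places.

-0.778

Sk₂ = 3(63.58 − 73.8) / 39.4 = 3 × -10.2200 / 39.4
    = -30.6600 / 39.4 ≈ -0.778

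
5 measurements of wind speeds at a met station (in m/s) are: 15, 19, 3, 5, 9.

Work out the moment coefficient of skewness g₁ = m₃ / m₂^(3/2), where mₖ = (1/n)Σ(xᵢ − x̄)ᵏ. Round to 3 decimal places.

0.254

x̄ = (15 + 19 + 3 + 5 + 9) / 5 = 10.2000
deviations (xᵢ − x̄): 4.8000, 8.8000, -7.2000, -5.2000, -1.2000
Σ(xᵢ − x̄)² = 180.8000 ⇒ m₂ = 180.8000/5 = 36.16000
Σ(xᵢ − x̄)³ = 276.4800 ⇒ m₃ = 276.4800/5 = 55.29600
m₂^(3/2) = 36.16000^(1.5) = 217.44160
g₁ = m₃ / m₂^(3/2) = 55.29600 / 217.44160 ≈ 0.254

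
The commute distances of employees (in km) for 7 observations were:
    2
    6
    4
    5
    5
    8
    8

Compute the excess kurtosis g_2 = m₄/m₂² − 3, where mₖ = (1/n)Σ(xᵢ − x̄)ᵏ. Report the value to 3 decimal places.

-0.904

x̄ = 5.4286
Σ(xᵢ − x̄)² = 27.7143 ⇒ m₂ = 3.95918
Σ(xᵢ − x̄)⁴ = 229.9650 ⇒ m₄ = 32.85214
m₂² = 15.67514
g_2 = m₄/m₂² − 3 = 2.09581 − 3 ≈ -0.904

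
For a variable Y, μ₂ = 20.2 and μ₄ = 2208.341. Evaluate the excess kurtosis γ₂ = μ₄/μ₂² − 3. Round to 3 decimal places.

μ₂² = 20.2² = 408.04000
μ₄/μ₂² = 2208.341 / 408.04000 = 5.41207
γ₂ = 5.41207 − 3 ≈ 2.412

2.412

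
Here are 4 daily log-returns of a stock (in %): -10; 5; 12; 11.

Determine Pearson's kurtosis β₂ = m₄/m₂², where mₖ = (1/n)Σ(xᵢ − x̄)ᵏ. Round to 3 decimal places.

2.059

x̄ = 4.5000
Σ(xᵢ − x̄)² = 309.0000 ⇒ m₂ = 77.25000
Σ(xᵢ − x̄)⁴ = 49154.2500 ⇒ m₄ = 12288.56250
m₂² = 5967.56250
β₂ = m₄/m₂² = 12288.56250 / 5967.56250 ≈ 2.059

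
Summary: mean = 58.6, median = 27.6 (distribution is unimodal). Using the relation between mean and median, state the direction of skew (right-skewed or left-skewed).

mean − median = 58.6 − 27.6 = 31.0
mean > median ⇒ the longer tail is on the right ⇒ right-skewed (positively skewed).

right-skewed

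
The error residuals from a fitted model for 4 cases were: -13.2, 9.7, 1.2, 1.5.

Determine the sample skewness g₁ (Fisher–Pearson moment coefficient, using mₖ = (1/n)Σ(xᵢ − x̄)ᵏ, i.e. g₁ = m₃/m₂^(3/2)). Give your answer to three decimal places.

-0.544

x̄ = (-13.2 + 9.7 + 1.2 + 1.5) / 4 = -0.2000
deviations (xᵢ − x̄): -13.0000, 9.9000, 1.4000, 1.7000
Σ(xᵢ − x̄)² = 271.8600 ⇒ m₂ = 271.8600/4 = 67.96500
Σ(xᵢ − x̄)³ = -1219.0440 ⇒ m₃ = -1219.0440/4 = -304.76100
m₂^(3/2) = 67.96500^(1.5) = 560.30949
g₁ = m₃ / m₂^(3/2) = -304.76100 / 560.30949 ≈ -0.544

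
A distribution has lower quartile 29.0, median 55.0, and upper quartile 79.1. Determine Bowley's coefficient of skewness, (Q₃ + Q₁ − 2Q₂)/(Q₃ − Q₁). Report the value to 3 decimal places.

numerator: Q₃ + Q₁ − 2Q₂ = 79.1 + 29.0 − 2×55.0 = -1.9000
denominator: Q₃ − Q₁ = 79.1 − 29.0 = 50.1000
Bowley skewness = -1.9000 / 50.1000 ≈ -0.038

-0.038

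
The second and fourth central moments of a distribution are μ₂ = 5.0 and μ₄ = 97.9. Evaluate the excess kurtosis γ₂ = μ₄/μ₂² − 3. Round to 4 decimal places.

0.9160

μ₂² = 5.0² = 25.00000
μ₄/μ₂² = 97.9 / 25.00000 = 3.91600
γ₂ = 3.91600 − 3 ≈ 0.9160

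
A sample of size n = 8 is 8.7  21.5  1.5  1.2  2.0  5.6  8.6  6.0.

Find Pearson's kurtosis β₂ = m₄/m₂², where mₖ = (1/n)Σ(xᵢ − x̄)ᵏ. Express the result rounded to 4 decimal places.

4.0688

x̄ = 6.8875
Σ(xᵢ − x̄)² = 307.4488 ⇒ m₂ = 38.43109
Σ(xᵢ − x̄)⁴ = 48075.2040 ⇒ m₄ = 6009.40050
m₂² = 1476.94897
β₂ = m₄/m₂² = 6009.40050 / 1476.94897 ≈ 4.0688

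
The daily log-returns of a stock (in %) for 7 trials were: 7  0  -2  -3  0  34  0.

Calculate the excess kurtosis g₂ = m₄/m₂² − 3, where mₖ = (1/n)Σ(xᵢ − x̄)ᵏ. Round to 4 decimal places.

x̄ = 5.1429
Σ(xᵢ − x̄)² = 1032.8571 ⇒ m₂ = 147.55102
Σ(xᵢ − x̄)⁴ = 702557.1953 ⇒ m₄ = 100365.31362
m₂² = 21771.30362
g₂ = m₄/m₂² − 3 = 4.60998 − 3 ≈ 1.6100

1.6100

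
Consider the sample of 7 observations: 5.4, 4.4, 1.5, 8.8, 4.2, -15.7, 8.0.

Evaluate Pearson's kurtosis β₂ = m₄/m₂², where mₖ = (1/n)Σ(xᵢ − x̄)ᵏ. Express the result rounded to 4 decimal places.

x̄ = 2.3714
Σ(xᵢ − x̄)² = 416.9743 ⇒ m₂ = 59.56776
Σ(xᵢ − x̄)⁴ = 109476.6076 ⇒ m₄ = 15639.51537
m₂² = 3548.31745
β₂ = m₄/m₂² = 15639.51537 / 3548.31745 ≈ 4.4076

4.4076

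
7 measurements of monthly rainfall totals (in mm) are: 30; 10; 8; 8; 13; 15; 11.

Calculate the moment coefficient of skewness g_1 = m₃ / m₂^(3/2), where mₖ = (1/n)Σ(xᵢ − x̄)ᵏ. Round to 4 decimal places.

x̄ = (30 + 10 + 8 + 8 + 13 + 15 + 11) / 7 = 13.5714
deviations (xᵢ − x̄): 16.4286, -3.5714, -5.5714, -5.5714, -0.5714, 1.4286, -2.5714
Σ(xᵢ − x̄)² = 353.7143 ⇒ m₂ = 353.7143/7 = 50.53061
Σ(xᵢ − x̄)³ = 4028.3265 ⇒ m₃ = 4028.3265/7 = 575.47522
m₂^(3/2) = 50.53061^(1.5) = 359.19629
g_1 = m₃ / m₂^(3/2) = 575.47522 / 359.19629 ≈ 1.6021

1.6021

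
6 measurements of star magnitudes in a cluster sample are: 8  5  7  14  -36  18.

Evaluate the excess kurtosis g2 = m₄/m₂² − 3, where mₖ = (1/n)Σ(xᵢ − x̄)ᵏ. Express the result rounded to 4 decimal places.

x̄ = 2.6667
Σ(xᵢ − x̄)² = 1911.3333 ⇒ m₂ = 318.55556
Σ(xᵢ − x̄)⁴ = 2308323.7778 ⇒ m₄ = 384720.62963
m₂² = 101477.64198
g2 = m₄/m₂² − 3 = 3.79119 − 3 ≈ 0.7912

0.7912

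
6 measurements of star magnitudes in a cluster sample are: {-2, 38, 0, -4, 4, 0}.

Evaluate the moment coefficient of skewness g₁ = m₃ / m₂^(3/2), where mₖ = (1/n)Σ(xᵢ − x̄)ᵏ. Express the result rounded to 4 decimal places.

1.6797

x̄ = (-2 + 38 + 0 - 4 + 4 + 0) / 6 = 6.0000
deviations (xᵢ − x̄): -8.0000, 32.0000, -6.0000, -10.0000, -2.0000, -6.0000
Σ(xᵢ − x̄)² = 1264.0000 ⇒ m₂ = 1264.0000/6 = 210.66667
Σ(xᵢ − x̄)³ = 30816.0000 ⇒ m₃ = 30816.0000/6 = 5136.00000
m₂^(3/2) = 210.66667^(1.5) = 3057.69199
g₁ = m₃ / m₂^(3/2) = 5136.00000 / 3057.69199 ≈ 1.6797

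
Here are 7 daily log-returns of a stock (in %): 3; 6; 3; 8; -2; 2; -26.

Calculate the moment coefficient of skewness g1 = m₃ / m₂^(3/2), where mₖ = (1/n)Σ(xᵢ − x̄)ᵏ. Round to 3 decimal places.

x̄ = (3 + 6 + 3 + 8 - 2 + 2 - 26) / 7 = -0.8571
deviations (xᵢ − x̄): 3.8571, 6.8571, 3.8571, 8.8571, -1.1429, 2.8571, -25.1429
Σ(xᵢ − x̄)² = 796.8571 ⇒ m₂ = 796.8571/7 = 113.83673
Σ(xᵢ − x̄)³ = -14740.5306 ⇒ m₃ = -14740.5306/7 = -2105.79009
m₂^(3/2) = 113.83673^(1.5) = 1214.57306
g1 = m₃ / m₂^(3/2) = -2105.79009 / 1214.57306 ≈ -1.734

-1.734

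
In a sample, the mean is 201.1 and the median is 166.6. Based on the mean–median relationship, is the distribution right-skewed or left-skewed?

right-skewed

mean − median = 201.1 − 166.6 = 34.5
mean > median ⇒ the longer tail is on the right ⇒ right-skewed (positively skewed).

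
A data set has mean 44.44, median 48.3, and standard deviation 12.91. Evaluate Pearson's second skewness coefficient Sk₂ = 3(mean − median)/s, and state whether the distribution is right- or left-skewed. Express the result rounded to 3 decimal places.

Sk₂ = 3(44.44 − 48.3) / 12.91 = 3 × -3.8600 / 12.91
    = -11.5800 / 12.91 ≈ -0.897
Sk₂ < 0 ⇒ mean < median ⇒ left-skewed (negative skew).

-0.897, left-skewed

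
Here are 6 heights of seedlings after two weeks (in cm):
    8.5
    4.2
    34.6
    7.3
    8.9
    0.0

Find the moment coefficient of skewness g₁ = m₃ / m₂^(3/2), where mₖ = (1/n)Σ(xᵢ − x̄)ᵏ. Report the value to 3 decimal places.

x̄ = (8.5 + 4.2 + 34.6 + 7.3 + 8.9 + 0.0) / 6 = 10.5833
deviations (xᵢ − x̄): -2.0833, -6.3833, 24.0167, -3.2833, -1.6833, -10.5833
Σ(xᵢ − x̄)² = 747.5083 ⇒ m₂ = 747.5083/6 = 124.58472
Σ(xᵢ − x̄)³ = 12358.1044 ⇒ m₃ = 12358.1044/6 = 2059.68407
m₂^(3/2) = 124.58472^(1.5) = 1390.58385
g₁ = m₃ / m₂^(3/2) = 2059.68407 / 1390.58385 ≈ 1.481

1.481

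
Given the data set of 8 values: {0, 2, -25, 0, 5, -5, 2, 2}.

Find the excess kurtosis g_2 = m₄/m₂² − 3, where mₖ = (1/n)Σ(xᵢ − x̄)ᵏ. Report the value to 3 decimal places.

2.169

x̄ = -2.3750
Σ(xᵢ − x̄)² = 641.8750 ⇒ m₂ = 80.23438
Σ(xᵢ − x̄)⁴ = 266200.5566 ⇒ m₄ = 33275.06958
m₂² = 6437.55493
g_2 = m₄/m₂² − 3 = 5.16890 − 3 ≈ 2.169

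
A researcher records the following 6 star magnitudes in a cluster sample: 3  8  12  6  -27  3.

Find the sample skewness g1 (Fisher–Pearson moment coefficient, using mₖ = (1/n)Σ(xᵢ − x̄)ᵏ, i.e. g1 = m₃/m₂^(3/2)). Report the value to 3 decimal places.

x̄ = (3 + 8 + 12 + 6 - 27 + 3) / 6 = 0.8333
deviations (xᵢ − x̄): 2.1667, 7.1667, 11.1667, 5.1667, -27.8333, 2.1667
Σ(xᵢ − x̄)² = 986.8333 ⇒ m₂ = 986.8333/6 = 164.47222
Σ(xᵢ − x̄)³ = -19643.5556 ⇒ m₃ = -19643.5556/6 = -3273.92593
m₂^(3/2) = 164.47222^(1.5) = 2109.30237
g1 = m₃ / m₂^(3/2) = -3273.92593 / 2109.30237 ≈ -1.552

-1.552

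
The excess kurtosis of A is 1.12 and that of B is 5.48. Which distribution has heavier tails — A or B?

B

Higher excess kurtosis ⇒ heavier tails relative to the normal distribution.
1.12 vs 5.48: the larger is 5.48, so B has heavier tails.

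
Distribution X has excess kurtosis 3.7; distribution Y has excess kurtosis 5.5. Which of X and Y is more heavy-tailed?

Y

Higher excess kurtosis ⇒ heavier tails relative to the normal distribution.
3.7 vs 5.5: the larger is 5.5, so Y has heavier tails.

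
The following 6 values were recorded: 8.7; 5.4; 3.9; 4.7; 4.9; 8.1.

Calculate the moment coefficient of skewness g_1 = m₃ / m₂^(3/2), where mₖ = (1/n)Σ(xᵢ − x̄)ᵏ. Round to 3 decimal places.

x̄ = (8.7 + 5.4 + 3.9 + 4.7 + 4.9 + 8.1) / 6 = 5.9500
deviations (xᵢ − x̄): 2.7500, -0.5500, -2.0500, -1.2500, -1.0500, 2.1500
Σ(xᵢ − x̄)² = 19.3550 ⇒ m₂ = 19.3550/6 = 3.22583
Σ(xᵢ − x̄)³ = 18.8430 ⇒ m₃ = 18.8430/6 = 3.14050
m₂^(3/2) = 3.22583^(1.5) = 5.79379
g_1 = m₃ / m₂^(3/2) = 3.14050 / 5.79379 ≈ 0.542

0.542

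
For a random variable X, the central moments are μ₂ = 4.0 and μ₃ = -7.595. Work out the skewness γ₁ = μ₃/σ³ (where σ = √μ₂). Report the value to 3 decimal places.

σ = √μ₂ = √4.0 = 2.00000
σ³ = μ₂^(3/2) = 8.00000
γ₁ = μ₃/σ³ = -7.595 / 8.00000 ≈ -0.949

-0.949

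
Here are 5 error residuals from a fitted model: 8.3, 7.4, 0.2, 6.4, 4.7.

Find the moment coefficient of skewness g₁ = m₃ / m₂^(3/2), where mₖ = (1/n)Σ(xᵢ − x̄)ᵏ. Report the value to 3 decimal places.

x̄ = (8.3 + 7.4 + 0.2 + 6.4 + 4.7) / 5 = 5.4000
deviations (xᵢ − x̄): 2.9000, 2.0000, -5.2000, 1.0000, -0.7000
Σ(xᵢ − x̄)² = 40.9400 ⇒ m₂ = 40.9400/5 = 8.18800
Σ(xᵢ − x̄)³ = -107.5620 ⇒ m₃ = -107.5620/5 = -21.51240
m₂^(3/2) = 8.18800^(1.5) = 23.42970
g₁ = m₃ / m₂^(3/2) = -21.51240 / 23.42970 ≈ -0.918

-0.918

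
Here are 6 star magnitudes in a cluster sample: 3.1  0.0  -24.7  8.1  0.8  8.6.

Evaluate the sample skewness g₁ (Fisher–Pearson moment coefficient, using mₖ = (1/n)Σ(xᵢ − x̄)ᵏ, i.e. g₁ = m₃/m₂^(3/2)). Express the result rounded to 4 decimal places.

-1.4483

x̄ = (3.1 + 0.0 - 24.7 + 8.1 + 0.8 + 8.6) / 6 = -0.6833
deviations (xᵢ − x̄): 3.7833, 0.6833, -24.0167, 8.7833, 1.4833, 9.2833
Σ(xᵢ − x̄)² = 757.1083 ⇒ m₂ = 757.1083/6 = 126.18472
Σ(xᵢ − x̄)³ = -12317.4364 ⇒ m₃ = -12317.4364/6 = -2052.90607
m₂^(3/2) = 126.18472^(1.5) = 1417.45788
g₁ = m₃ / m₂^(3/2) = -2052.90607 / 1417.45788 ≈ -1.4483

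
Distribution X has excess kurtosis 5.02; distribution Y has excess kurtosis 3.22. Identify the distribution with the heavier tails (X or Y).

Higher excess kurtosis ⇒ heavier tails relative to the normal distribution.
5.02 vs 3.22: the larger is 5.02, so X has heavier tails.

X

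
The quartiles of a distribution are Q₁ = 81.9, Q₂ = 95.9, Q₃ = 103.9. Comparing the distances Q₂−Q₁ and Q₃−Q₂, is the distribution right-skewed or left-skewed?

Q₂ − Q₁ = 14.0;  Q₃ − Q₂ = 8.0
Q₂ − Q₁ > Q₃ − Q₂ ⇒ the lower half is more spread out ⇒ left-skewed.

left-skewed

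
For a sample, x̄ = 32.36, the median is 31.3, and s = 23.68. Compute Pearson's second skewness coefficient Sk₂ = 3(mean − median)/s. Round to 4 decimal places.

Sk₂ = 3(32.36 − 31.3) / 23.68 = 3 × 1.0600 / 23.68
    = 3.1800 / 23.68 ≈ 0.1343

0.1343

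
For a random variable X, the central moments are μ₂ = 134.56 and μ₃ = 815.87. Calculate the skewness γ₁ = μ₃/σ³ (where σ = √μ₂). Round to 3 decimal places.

0.523

σ = √μ₂ = √134.56 = 11.60000
σ³ = μ₂^(3/2) = 1560.89600
γ₁ = μ₃/σ³ = 815.87 / 1560.89600 ≈ 0.523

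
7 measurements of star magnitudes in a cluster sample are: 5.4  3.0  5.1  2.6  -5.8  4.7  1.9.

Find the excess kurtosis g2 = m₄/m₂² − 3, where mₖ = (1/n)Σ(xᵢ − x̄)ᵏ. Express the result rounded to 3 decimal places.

1.120

x̄ = 2.4143
Σ(xᵢ − x̄)² = 89.4686 ⇒ m₂ = 12.78122
Σ(xᵢ − x̄)⁴ = 4711.7873 ⇒ m₄ = 673.11247
m₂² = 163.35970
g2 = m₄/m₂² − 3 = 4.12043 − 3 ≈ 1.120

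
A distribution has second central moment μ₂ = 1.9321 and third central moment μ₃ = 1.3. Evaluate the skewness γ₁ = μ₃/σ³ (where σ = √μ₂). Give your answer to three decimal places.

0.484

σ = √μ₂ = √1.9321 = 1.39000
σ³ = μ₂^(3/2) = 2.68562
γ₁ = μ₃/σ³ = 1.3 / 2.68562 ≈ 0.484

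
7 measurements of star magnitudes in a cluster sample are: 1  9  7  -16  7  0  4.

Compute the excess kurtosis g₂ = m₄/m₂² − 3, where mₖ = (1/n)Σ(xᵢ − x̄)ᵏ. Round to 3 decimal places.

x̄ = 1.7143
Σ(xᵢ − x̄)² = 431.4286 ⇒ m₂ = 61.63265
Σ(xᵢ − x̄)⁴ = 102882.8805 ⇒ m₄ = 14697.55435
m₂² = 3798.58392
g₂ = m₄/m₂² − 3 = 3.86922 − 3 ≈ 0.869

0.869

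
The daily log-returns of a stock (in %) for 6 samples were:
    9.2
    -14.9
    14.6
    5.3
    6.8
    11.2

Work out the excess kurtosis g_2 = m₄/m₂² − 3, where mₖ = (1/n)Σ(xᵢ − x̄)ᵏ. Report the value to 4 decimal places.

x̄ = 5.3667
Σ(xᵢ − x̄)² = 546.7733 ⇒ m₂ = 91.12889
Σ(xᵢ − x̄)⁴ = 177351.8795 ⇒ m₄ = 29558.64659
m₂² = 8304.47439
g_2 = m₄/m₂² − 3 = 3.55936 − 3 ≈ 0.5594

0.5594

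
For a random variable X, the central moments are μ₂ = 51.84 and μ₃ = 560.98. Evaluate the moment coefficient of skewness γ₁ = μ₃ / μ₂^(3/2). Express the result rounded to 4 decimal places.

σ = √μ₂ = √51.84 = 7.20000
σ³ = μ₂^(3/2) = 373.24800
γ₁ = μ₃/σ³ = 560.98 / 373.24800 ≈ 1.5030

1.5030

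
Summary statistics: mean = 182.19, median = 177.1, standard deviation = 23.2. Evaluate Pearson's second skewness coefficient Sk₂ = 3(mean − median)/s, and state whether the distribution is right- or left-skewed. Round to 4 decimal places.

Sk₂ = 3(182.19 − 177.1) / 23.2 = 3 × 5.0900 / 23.2
    = 15.2700 / 23.2 ≈ 0.6582
Sk₂ > 0 ⇒ mean > median ⇒ right-skewed (positive skew).

0.6582, right-skewed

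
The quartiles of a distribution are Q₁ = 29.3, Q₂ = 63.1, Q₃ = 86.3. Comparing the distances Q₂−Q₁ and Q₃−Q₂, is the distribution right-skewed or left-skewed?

left-skewed

Q₂ − Q₁ = 33.8;  Q₃ − Q₂ = 23.2
Q₂ − Q₁ > Q₃ − Q₂ ⇒ the lower half is more spread out ⇒ left-skewed.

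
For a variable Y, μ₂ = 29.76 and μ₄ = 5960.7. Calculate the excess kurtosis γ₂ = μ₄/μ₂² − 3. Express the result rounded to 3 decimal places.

μ₂² = 29.76² = 885.65760
μ₄/μ₂² = 5960.7 / 885.65760 = 6.73025
γ₂ = 6.73025 − 3 ≈ 3.730

3.730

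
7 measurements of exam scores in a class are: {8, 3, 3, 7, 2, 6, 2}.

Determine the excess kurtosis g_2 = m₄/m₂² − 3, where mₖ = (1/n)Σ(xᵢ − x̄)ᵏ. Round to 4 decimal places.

x̄ = 4.4286
Σ(xᵢ − x̄)² = 37.7143 ⇒ m₂ = 5.38776
Σ(xᵢ − x̄)⁴ = 290.4140 ⇒ m₄ = 41.48771
m₂² = 29.02791
g_2 = m₄/m₂² − 3 = 1.42924 − 3 ≈ -1.5708

-1.5708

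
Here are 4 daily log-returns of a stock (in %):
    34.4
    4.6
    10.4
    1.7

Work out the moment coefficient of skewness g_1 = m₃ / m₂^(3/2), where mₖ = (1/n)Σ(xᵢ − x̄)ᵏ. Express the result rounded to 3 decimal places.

x̄ = (34.4 + 4.6 + 10.4 + 1.7) / 4 = 12.7750
deviations (xᵢ − x̄): 21.6250, -8.1750, -2.3750, -11.0750
Σ(xᵢ − x̄)² = 662.7675 ⇒ m₂ = 662.7675/4 = 165.69188
Σ(xᵢ − x̄)³ = 8194.5806 ⇒ m₃ = 8194.5806/4 = 2048.64516
m₂^(3/2) = 165.69188^(1.5) = 2132.80828
g_1 = m₃ / m₂^(3/2) = 2048.64516 / 2132.80828 ≈ 0.961

0.961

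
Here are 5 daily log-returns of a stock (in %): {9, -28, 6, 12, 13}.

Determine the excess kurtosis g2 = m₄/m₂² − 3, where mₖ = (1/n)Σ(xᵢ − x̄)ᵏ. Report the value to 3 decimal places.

0.123

x̄ = 2.4000
Σ(xᵢ − x̄)² = 1185.2000 ⇒ m₂ = 237.04000
Σ(xᵢ − x̄)⁴ = 877255.3760 ⇒ m₄ = 175451.07520
m₂² = 56187.96160
g2 = m₄/m₂² − 3 = 3.12257 − 3 ≈ 0.123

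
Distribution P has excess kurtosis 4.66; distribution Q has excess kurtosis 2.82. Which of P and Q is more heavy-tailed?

P

Higher excess kurtosis ⇒ heavier tails relative to the normal distribution.
4.66 vs 2.82: the larger is 4.66, so P has heavier tails.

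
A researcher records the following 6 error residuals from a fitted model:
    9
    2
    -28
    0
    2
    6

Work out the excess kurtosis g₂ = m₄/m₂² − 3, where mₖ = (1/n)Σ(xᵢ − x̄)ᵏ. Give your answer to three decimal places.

x̄ = -1.5000
Σ(xᵢ − x̄)² = 895.5000 ⇒ m₂ = 149.25000
Σ(xᵢ − x̄)⁴ = 508779.3750 ⇒ m₄ = 84796.56250
m₂² = 22275.56250
g₂ = m₄/m₂² − 3 = 3.80671 − 3 ≈ 0.807

0.807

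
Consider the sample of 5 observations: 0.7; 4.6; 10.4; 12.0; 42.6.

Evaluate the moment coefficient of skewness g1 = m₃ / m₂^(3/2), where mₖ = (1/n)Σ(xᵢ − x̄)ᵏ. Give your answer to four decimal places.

1.2230

x̄ = (0.7 + 4.6 + 10.4 + 12.0 + 42.6) / 5 = 14.0600
deviations (xᵢ − x̄): -13.3600, -9.4600, -3.6600, -2.0600, 28.5400
Σ(xᵢ − x̄)² = 1100.1520 ⇒ m₂ = 1100.1520/5 = 220.03040
Σ(xᵢ − x̄)³ = 19957.7506 ⇒ m₃ = 19957.7506/5 = 3991.55011
m₂^(3/2) = 220.03040^(1.5) = 3263.80371
g1 = m₃ / m₂^(3/2) = 3991.55011 / 3263.80371 ≈ 1.2230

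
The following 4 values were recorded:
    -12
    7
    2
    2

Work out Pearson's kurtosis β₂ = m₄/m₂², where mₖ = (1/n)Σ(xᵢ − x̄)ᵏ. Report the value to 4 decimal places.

x̄ = -0.2500
Σ(xᵢ − x̄)² = 200.7500 ⇒ m₂ = 50.18750
Σ(xᵢ − x̄)⁴ = 21875.3281 ⇒ m₄ = 5468.83203
m₂² = 2518.78516
β₂ = m₄/m₂² = 5468.83203 / 2518.78516 ≈ 2.1712

2.1712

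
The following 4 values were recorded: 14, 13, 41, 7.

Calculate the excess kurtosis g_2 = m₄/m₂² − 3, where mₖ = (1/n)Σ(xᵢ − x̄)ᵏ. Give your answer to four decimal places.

x̄ = 18.7500
Σ(xᵢ − x̄)² = 688.7500 ⇒ m₂ = 172.18750
Σ(xᵢ − x̄)⁴ = 265750.3281 ⇒ m₄ = 66437.58203
m₂² = 29648.53516
g_2 = m₄/m₂² − 3 = 2.24084 − 3 ≈ -0.7592

-0.7592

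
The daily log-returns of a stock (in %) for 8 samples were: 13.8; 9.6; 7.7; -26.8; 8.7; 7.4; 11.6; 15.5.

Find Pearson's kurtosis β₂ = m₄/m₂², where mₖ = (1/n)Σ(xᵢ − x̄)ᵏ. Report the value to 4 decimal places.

5.6446

x̄ = 5.9375
Σ(xᵢ − x̄)² = 1283.3587 ⇒ m₂ = 160.41984
Σ(xᵢ − x̄)⁴ = 1162098.5985 ⇒ m₄ = 145262.32482
m₂² = 25734.52627
β₂ = m₄/m₂² = 145262.32482 / 25734.52627 ≈ 5.6446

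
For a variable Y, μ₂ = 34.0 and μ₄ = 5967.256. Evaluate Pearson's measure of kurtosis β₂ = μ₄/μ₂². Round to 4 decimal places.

5.1620

μ₂² = 34.0² = 1156.00000
μ₄/μ₂² = 5967.256 / 1156.00000 = 5.16199
β₂ ≈ 5.1620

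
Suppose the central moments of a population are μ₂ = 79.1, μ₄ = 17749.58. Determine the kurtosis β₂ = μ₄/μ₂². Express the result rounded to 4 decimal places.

μ₂² = 79.1² = 6256.81000
μ₄/μ₂² = 17749.58 / 6256.81000 = 2.83684
β₂ ≈ 2.8368

2.8368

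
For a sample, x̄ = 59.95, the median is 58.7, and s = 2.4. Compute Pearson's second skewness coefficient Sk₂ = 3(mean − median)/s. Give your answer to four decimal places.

1.5625

Sk₂ = 3(59.95 − 58.7) / 2.4 = 3 × 1.2500 / 2.4
    = 3.7500 / 2.4 ≈ 1.5625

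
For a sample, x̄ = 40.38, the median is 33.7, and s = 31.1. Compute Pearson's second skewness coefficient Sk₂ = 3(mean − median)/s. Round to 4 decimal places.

Sk₂ = 3(40.38 − 33.7) / 31.1 = 3 × 6.6800 / 31.1
    = 20.0400 / 31.1 ≈ 0.6444

0.6444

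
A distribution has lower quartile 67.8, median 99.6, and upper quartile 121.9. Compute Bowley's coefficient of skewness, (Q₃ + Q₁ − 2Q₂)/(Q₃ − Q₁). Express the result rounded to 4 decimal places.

numerator: Q₃ + Q₁ − 2Q₂ = 121.9 + 67.8 − 2×99.6 = -9.5000
denominator: Q₃ − Q₁ = 121.9 − 67.8 = 54.1000
Bowley skewness = -9.5000 / 54.1000 ≈ -0.1756

-0.1756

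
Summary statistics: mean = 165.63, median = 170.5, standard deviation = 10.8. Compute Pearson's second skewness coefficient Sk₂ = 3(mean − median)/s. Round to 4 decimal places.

-1.3528

Sk₂ = 3(165.63 − 170.5) / 10.8 = 3 × -4.8700 / 10.8
    = -14.6100 / 10.8 ≈ -1.3528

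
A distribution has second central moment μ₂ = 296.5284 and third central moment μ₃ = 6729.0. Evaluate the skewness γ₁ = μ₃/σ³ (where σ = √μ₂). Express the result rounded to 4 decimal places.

σ = √μ₂ = √296.5284 = 17.22000
σ³ = μ₂^(3/2) = 5106.21905
γ₁ = μ₃/σ³ = 6729.0 / 5106.21905 ≈ 1.3178

1.3178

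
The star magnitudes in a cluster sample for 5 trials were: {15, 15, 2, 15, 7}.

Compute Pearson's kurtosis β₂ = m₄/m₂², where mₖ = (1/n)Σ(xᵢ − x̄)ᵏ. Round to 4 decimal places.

1.7024

x̄ = 10.8000
Σ(xᵢ − x̄)² = 144.8000 ⇒ m₂ = 28.96000
Σ(xᵢ − x̄)⁴ = 7138.9760 ⇒ m₄ = 1427.79520
m₂² = 838.68160
β₂ = m₄/m₂² = 1427.79520 / 838.68160 ≈ 1.7024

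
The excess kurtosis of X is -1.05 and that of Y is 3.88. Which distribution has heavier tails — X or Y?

Y

Higher excess kurtosis ⇒ heavier tails relative to the normal distribution.
-1.05 vs 3.88: the larger is 3.88, so Y has heavier tails. (Y is leptokurtic — heavier-than-normal tails; the other is platykurtic.)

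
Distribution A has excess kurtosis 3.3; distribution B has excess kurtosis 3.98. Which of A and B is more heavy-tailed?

B

Higher excess kurtosis ⇒ heavier tails relative to the normal distribution.
3.3 vs 3.98: the larger is 3.98, so B has heavier tails.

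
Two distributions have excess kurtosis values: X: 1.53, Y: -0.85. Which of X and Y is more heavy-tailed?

X

Higher excess kurtosis ⇒ heavier tails relative to the normal distribution.
1.53 vs -0.85: the larger is 1.53, so X has heavier tails. (X is leptokurtic — heavier-than-normal tails; the other is platykurtic.)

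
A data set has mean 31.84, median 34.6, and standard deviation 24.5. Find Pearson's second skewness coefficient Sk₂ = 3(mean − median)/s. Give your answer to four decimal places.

-0.3380

Sk₂ = 3(31.84 − 34.6) / 24.5 = 3 × -2.7600 / 24.5
    = -8.2800 / 24.5 ≈ -0.3380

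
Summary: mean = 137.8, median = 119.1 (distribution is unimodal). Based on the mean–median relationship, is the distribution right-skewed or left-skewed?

right-skewed

mean − median = 137.8 − 119.1 = 18.7
mean > median ⇒ the longer tail is on the right ⇒ right-skewed (positively skewed).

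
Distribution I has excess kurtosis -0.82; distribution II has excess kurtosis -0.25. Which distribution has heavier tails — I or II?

II

Higher excess kurtosis ⇒ heavier tails relative to the normal distribution.
-0.82 vs -0.25: the larger is -0.25, so II has heavier tails.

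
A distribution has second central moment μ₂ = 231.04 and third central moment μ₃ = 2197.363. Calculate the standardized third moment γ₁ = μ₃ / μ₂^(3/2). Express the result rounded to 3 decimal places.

σ = √μ₂ = √231.04 = 15.20000
σ³ = μ₂^(3/2) = 3511.80800
γ₁ = μ₃/σ³ = 2197.363 / 3511.80800 ≈ 0.626

0.626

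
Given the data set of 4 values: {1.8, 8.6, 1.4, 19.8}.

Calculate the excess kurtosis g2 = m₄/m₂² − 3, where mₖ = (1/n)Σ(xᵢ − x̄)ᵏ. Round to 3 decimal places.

-1.108

x̄ = 7.9000
Σ(xᵢ − x̄)² = 221.5600 ⇒ m₂ = 55.39000
Σ(xᵢ − x̄)⁴ = 23223.2788 ⇒ m₄ = 5805.81970
m₂² = 3068.05210
g2 = m₄/m₂² − 3 = 1.89235 − 3 ≈ -1.108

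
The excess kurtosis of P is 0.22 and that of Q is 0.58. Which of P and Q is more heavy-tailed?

Q

Higher excess kurtosis ⇒ heavier tails relative to the normal distribution.
0.22 vs 0.58: the larger is 0.58, so Q has heavier tails.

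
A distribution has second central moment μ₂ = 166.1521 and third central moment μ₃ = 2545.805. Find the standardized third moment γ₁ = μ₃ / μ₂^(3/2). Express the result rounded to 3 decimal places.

1.189

σ = √μ₂ = √166.1521 = 12.89000
σ³ = μ₂^(3/2) = 2141.70057
γ₁ = μ₃/σ³ = 2545.805 / 2141.70057 ≈ 1.189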